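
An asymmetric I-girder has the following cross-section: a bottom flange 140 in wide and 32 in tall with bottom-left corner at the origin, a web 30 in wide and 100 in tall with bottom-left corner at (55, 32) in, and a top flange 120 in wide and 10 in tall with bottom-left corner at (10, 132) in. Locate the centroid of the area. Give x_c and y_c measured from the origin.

bottom flange: A = 140 × 32 = 4480.00, centroid at (70.00, 16.00).
web: A = 30 × 100 = 3000.00, centroid at (70.00, 82.00).
top flange: A = 120 × 10 = 1200.00, centroid at (70.00, 137.00).
ΣA = 8680.00 in², ΣAx_c = 607600.00 in³, ΣAy_c = 482080.00 in³.
x_c = 607600.00/8680.00 = 70.00 in; y_c = 482080.00/8680.00 = 55.54 in.

x_c = 70.00 in, y_c = 55.54 in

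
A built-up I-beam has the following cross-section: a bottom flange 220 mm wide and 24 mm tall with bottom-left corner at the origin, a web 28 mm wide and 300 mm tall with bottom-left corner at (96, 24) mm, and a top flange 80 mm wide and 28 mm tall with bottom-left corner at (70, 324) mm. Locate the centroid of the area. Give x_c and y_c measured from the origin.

bottom flange: A = 220 × 24 = 5280.00, centroid at (110.00, 12.00).
web: A = 28 × 300 = 8400.00, centroid at (110.00, 174.00).
top flange: A = 80 × 28 = 2240.00, centroid at (110.00, 338.00).
ΣA = 15920.00 mm², ΣAx_c = 1751200.00 mm³, ΣAy_c = 2282080.00 mm³.
x_c = 1751200.00/15920.00 = 110.00 mm; y_c = 2282080.00/15920.00 = 143.35 mm.

x_c = 110.00 mm, y_c = 143.35 mm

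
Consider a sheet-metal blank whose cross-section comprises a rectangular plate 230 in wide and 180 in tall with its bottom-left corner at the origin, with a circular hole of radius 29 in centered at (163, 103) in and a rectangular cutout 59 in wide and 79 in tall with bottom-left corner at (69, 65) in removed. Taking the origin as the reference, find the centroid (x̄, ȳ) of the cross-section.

plate: A = 230 × 180 = 41400.00, centroid at (115.00, 90.00).
hole 1: A = −π·29² = -2642.08, centroid at (163.00, 103.00).
hole 2: A = −(59 × 79) = -4661.00, centroid at (98.50, 104.50).
ΣA = 34096.92 in², ΣAx̄ = 3871232.55 in³, ΣAȳ = 2966791.32 in³.
x̄ = 3871232.55/34096.92 = 113.54 in; ȳ = 2966791.32/34096.92 = 87.01 in.

x̄ = 113.54 in, ȳ = 87.01 in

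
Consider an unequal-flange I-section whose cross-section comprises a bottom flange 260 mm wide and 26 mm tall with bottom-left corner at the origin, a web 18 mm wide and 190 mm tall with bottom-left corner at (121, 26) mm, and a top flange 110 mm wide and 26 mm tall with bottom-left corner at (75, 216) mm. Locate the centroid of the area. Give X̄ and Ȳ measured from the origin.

bottom flange: A = 260 × 26 = 6760.00, centroid at (130.00, 13.00).
web: A = 18 × 190 = 3420.00, centroid at (130.00, 121.00).
top flange: A = 110 × 26 = 2860.00, centroid at (130.00, 229.00).
ΣA = 13040.00 mm²
ΣAX̄ = (6760.00)(130.00) + (3420.00)(130.00) + (2860.00)(130.00) = 1695200.00 mm³
ΣAȲ = (6760.00)(13.00) + (3420.00)(121.00) + (2860.00)(229.00) = 1156640.00 mm³
X̄ = 1695200.00 / 13040.00 = 130.00 mm
Ȳ = 1156640.00 / 13040.00 = 88.70 mm

X̄ = 130.00 mm, Ȳ = 88.70 mm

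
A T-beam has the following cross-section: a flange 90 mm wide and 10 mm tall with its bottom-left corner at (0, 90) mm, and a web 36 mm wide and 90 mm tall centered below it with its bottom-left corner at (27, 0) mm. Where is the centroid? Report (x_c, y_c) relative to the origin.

x_c = 45.00 mm, y_c = 55.87 mm

Part | A | x̄ᵢ | ȳᵢ | A·x̄ᵢ | A·ȳᵢ
web | 3240.00 | 45.00 | 45.00 | 145800.00 | 145800.00
flange | 900.00 | 45.00 | 95.00 | 40500.00 | 85500.00
Σ | 4140.00 |  |  | 186300.00 | 231300.00
x_c = 186300.00 / 4140.00 = 45.00 mm
y_c = 231300.00 / 4140.00 = 55.87 mm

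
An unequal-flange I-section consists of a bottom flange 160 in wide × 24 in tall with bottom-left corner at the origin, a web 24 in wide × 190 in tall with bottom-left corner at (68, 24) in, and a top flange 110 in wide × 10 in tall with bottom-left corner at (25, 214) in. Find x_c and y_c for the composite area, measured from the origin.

Part | A | x̄ᵢ | ȳᵢ | A·x̄ᵢ | A·ȳᵢ
bottom flange | 3840.00 | 80.00 | 12.00 | 307200.00 | 46080.00
web | 4560.00 | 80.00 | 119.00 | 364800.00 | 542640.00
top flange | 1100.00 | 80.00 | 219.00 | 88000.00 | 240900.00
Σ | 9500.00 |  |  | 760000.00 | 829620.00
x_c = 760000.00 / 9500.00 = 80.00 in
y_c = 829620.00 / 9500.00 = 87.33 in

x_c = 80.00 in, y_c = 87.33 in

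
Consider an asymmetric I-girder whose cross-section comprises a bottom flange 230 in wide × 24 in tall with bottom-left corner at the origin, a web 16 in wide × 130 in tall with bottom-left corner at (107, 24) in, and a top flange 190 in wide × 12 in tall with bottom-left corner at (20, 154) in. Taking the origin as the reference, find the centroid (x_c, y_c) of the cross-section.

Part | A | x̄ᵢ | ȳᵢ | A·x̄ᵢ | A·ȳᵢ
bottom flange | 5520.00 | 115.00 | 12.00 | 634800.00 | 66240.00
web | 2080.00 | 115.00 | 89.00 | 239200.00 | 185120.00
top flange | 2280.00 | 115.00 | 160.00 | 262200.00 | 364800.00
Σ | 9880.00 |  |  | 1136200.00 | 616160.00
x_c = 1136200.00 / 9880.00 = 115.00 in
y_c = 616160.00 / 9880.00 = 62.36 in

x_c = 115.00 in, y_c = 62.36 in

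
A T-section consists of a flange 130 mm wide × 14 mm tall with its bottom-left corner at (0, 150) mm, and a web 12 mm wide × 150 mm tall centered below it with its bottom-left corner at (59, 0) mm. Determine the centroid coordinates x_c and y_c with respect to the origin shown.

x_c = 65.00 mm, y_c = 116.23 mm

web: A = 12 × 150 = 1800.00, centroid at (65.00, 75.00).
flange: A = 130 × 14 = 1820.00, centroid at (65.00, 157.00).
ΣA = 3620.00 mm²
ΣAx_c = (1800.00)(65.00) + (1820.00)(65.00) = 235300.00 mm³
ΣAy_c = (1800.00)(75.00) + (1820.00)(157.00) = 420740.00 mm³
x_c = 235300.00 / 3620.00 = 65.00 mm
y_c = 420740.00 / 3620.00 = 116.23 mm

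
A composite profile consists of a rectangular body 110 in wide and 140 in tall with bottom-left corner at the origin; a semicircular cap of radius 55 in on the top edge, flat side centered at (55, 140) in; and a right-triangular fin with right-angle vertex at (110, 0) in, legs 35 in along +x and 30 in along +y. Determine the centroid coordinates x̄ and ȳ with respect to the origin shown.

x̄ = 56.69 in, ȳ = 89.93 in

Part | A | x̄ᵢ | ȳᵢ | A·x̄ᵢ | A·ȳᵢ
rectangular body | 15400.00 | 55.00 | 70.00 | 847000.00 | 1078000.00
semicircular top | 4751.66 | 55.00 | 163.34 | 261341.24 | 776148.91
triangular fin | 525.00 | 121.67 | 10.00 | 63875.00 | 5250.00
Σ | 20676.66 |  |  | 1172216.24 | 1859398.91
x̄ = 1172216.24 / 20676.66 = 56.69 in
ȳ = 1859398.91 / 20676.66 = 89.93 in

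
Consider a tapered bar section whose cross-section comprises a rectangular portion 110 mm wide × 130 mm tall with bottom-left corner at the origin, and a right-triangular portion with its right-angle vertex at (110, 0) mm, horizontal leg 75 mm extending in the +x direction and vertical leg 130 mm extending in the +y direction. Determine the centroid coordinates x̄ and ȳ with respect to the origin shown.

rectangular portion: A = 110 × 130 = 14300.00, centroid at (55.00, 65.00).
triangular portion: A = ½·75·130 = 4875.00, centroid at (135.00, 43.33).
ΣA = 19175.00 mm²
ΣAx̄ = (14300.00)(55.00) + (4875.00)(135.00) = 1444625.00 mm³
ΣAȳ = (14300.00)(65.00) + (4875.00)(43.33) = 1140750.00 mm³
x̄ = 1444625.00 / 19175.00 = 75.34 mm
ȳ = 1140750.00 / 19175.00 = 59.49 mm

x̄ = 75.34 mm, ȳ = 59.49 mm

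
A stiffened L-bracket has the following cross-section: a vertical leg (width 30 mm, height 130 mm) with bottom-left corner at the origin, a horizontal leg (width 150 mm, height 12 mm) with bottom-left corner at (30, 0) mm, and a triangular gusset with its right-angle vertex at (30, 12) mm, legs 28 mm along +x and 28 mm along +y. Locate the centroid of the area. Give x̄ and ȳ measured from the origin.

vertical leg: A = 30 × 130 = 3900.00, centroid at (15.00, 65.00).
horizontal leg: A = 150 × 12 = 1800.00, centroid at (105.00, 6.00).
gusset: A = ½·28·28 = 392.00, centroid at (39.33, 21.33).
ΣA = 6092.00 mm²
ΣAx̄ = (3900.00)(15.00) + (1800.00)(105.00) + (392.00)(39.33) = 262918.67 mm³
ΣAȳ = (3900.00)(65.00) + (1800.00)(6.00) + (392.00)(21.33) = 272662.67 mm³
x̄ = 262918.67 / 6092.00 = 43.16 mm
ȳ = 272662.67 / 6092.00 = 44.76 mm

x̄ = 43.16 mm, ȳ = 44.76 mm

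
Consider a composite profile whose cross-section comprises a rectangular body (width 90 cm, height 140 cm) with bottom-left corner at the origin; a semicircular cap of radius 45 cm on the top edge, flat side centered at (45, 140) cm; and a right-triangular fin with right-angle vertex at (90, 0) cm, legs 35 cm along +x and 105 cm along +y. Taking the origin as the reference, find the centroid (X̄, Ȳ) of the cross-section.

X̄ = 50.91 cm, Ȳ = 82.44 cm

rectangular body: A = 90 × 140 = 12600.00, centroid at (45.00, 70.00).
semicircular top: A = ½π·45² = 3180.86, centroid at (45.00, 159.10).
triangular fin: A = ½·35·105 = 1837.50, centroid at (101.67, 35.00).
ΣA = 17618.36 cm²
ΣAX̄ = (12600.00)(45.00) + (3180.86)(45.00) + (1837.50)(101.67) = 896951.32 cm³
ΣAȲ = (12600.00)(70.00) + (3180.86)(159.10) + (1837.50)(35.00) = 1452383.26 cm³
X̄ = 896951.32 / 17618.36 = 50.91 cm
Ȳ = 1452383.26 / 17618.36 = 82.44 cm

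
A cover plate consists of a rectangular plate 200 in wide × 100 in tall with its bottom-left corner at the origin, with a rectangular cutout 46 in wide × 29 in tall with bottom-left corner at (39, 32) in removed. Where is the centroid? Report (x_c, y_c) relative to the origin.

x_c = 102.72 in, y_c = 50.25 in

plate: A = 200 × 100 = 20000.00, centroid at (100.00, 50.00).
hole: A = −(46 × 29) = -1334.00, centroid at (62.00, 46.50).
ΣA = 18666.00 in², ΣAx_c = 1917292.00 in³, ΣAy_c = 937969.00 in³.
x_c = 1917292.00/18666.00 = 102.72 in; y_c = 937969.00/18666.00 = 50.25 in.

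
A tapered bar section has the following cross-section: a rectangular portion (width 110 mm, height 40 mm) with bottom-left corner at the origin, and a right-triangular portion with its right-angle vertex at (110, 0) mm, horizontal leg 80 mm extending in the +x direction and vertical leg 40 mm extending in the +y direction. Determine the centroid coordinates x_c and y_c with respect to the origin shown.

x_c = 76.78 mm, y_c = 18.22 mm

Part | A | x̄ᵢ | ȳᵢ | A·x̄ᵢ | A·ȳᵢ
rectangular portion | 4400.00 | 55.00 | 20.00 | 242000.00 | 88000.00
triangular portion | 1600.00 | 136.67 | 13.33 | 218666.67 | 21333.33
Σ | 6000.00 |  |  | 460666.67 | 109333.33
x_c = 460666.67 / 6000.00 = 76.78 mm
y_c = 109333.33 / 6000.00 = 18.22 mm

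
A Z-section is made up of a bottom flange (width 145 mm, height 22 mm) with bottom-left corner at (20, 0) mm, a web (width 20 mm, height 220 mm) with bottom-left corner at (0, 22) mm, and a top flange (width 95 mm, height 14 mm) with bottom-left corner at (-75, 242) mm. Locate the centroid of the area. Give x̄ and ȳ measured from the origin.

bottom flange: A = 145 × 22 = 3190.00, centroid at (92.50, 11.00).
web: A = 20 × 220 = 4400.00, centroid at (10.00, 132.00).
top flange: A = 95 × 14 = 1330.00, centroid at (-27.50, 249.00).
ΣA = 8920.00 mm², ΣAx̄ = 302500.00 mm³, ΣAȳ = 947060.00 mm³.
x̄ = 302500.00/8920.00 = 33.91 mm; ȳ = 947060.00/8920.00 = 106.17 mm.

x̄ = 33.91 mm, ȳ = 106.17 mm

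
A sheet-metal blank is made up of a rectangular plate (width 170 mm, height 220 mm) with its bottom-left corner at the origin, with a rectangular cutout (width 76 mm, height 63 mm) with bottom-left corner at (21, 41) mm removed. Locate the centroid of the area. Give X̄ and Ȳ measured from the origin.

X̄ = 88.82 mm, Ȳ = 115.51 mm

plate: A = 170 × 220 = 37400.00, centroid at (85.00, 110.00).
hole: A = −(76 × 63) = -4788.00, centroid at (59.00, 72.50).
ΣA = 32612.00 mm², ΣAX̄ = 2896508.00 mm³, ΣAȲ = 3766870.00 mm³.
X̄ = 2896508.00/32612.00 = 88.82 mm; Ȳ = 3766870.00/32612.00 = 115.51 mm.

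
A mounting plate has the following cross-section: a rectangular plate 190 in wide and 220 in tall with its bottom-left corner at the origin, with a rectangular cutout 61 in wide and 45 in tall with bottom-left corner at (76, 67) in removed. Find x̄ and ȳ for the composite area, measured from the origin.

plate: A = 190 × 220 = 41800.00, centroid at (95.00, 110.00).
hole: A = −(61 × 45) = -2745.00, centroid at (106.50, 89.50).
ΣA = 39055.00 in², ΣAx̄ = 3678657.50 in³, ΣAȳ = 4352322.50 in³.
x̄ = 3678657.50/39055.00 = 94.19 in; ȳ = 4352322.50/39055.00 = 111.44 in.

x̄ = 94.19 in, ȳ = 111.44 in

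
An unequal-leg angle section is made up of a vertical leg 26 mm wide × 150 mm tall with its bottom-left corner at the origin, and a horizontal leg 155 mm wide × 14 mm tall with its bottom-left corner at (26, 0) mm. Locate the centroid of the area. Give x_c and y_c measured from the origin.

x_c = 45.35 mm, y_c = 50.69 mm

vertical leg: A = 26 × 150 = 3900.00, centroid at (13.00, 75.00).
horizontal leg: A = 155 × 14 = 2170.00, centroid at (103.50, 7.00).
ΣA = 6070.00 mm², ΣAx_c = 275295.00 mm³, ΣAy_c = 307690.00 mm³.
x_c = 275295.00/6070.00 = 45.35 mm; y_c = 307690.00/6070.00 = 50.69 mm.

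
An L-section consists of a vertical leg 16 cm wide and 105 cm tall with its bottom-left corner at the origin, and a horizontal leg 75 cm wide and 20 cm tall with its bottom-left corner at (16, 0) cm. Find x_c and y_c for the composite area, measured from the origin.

x_c = 29.46 cm, y_c = 32.45 cm

vertical leg: A = 16 × 105 = 1680.00, centroid at (8.00, 52.50).
horizontal leg: A = 75 × 20 = 1500.00, centroid at (53.50, 10.00).
ΣA = 3180.00 cm²
ΣAx_c = (1680.00)(8.00) + (1500.00)(53.50) = 93690.00 cm³
ΣAy_c = (1680.00)(52.50) + (1500.00)(10.00) = 103200.00 cm³
x_c = 93690.00 / 3180.00 = 29.46 cm
y_c = 103200.00 / 3180.00 = 32.45 cm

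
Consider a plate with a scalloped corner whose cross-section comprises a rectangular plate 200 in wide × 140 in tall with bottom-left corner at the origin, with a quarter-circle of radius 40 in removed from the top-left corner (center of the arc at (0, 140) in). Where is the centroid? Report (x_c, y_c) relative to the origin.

x_c = 103.90 in, y_c = 67.51 in

plate: A = 200 × 140 = 28000.00, centroid at (100.00, 70.00).
removed quarter-circle: A = −¼π·40² = -1256.64, centroid at (16.98, 123.02).
ΣA = 26743.36 in², ΣAx_c = 2778666.67 in³, ΣAy_c = 1805404.14 in³.
x_c = 2778666.67/26743.36 = 103.90 in; y_c = 1805404.14/26743.36 = 67.51 in.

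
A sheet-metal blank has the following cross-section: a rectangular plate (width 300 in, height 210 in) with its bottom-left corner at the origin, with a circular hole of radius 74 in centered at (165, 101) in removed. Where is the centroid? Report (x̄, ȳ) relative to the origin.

plate: A = 300 × 210 = 63000.00, centroid at (150.00, 105.00).
hole: A = −π·74² = -17203.36, centroid at (165.00, 101.00).
ΣA = 45796.64 in², ΣAx̄ = 6611445.37 in³, ΣAȳ = 4877460.50 in³.
x̄ = 6611445.37/45796.64 = 144.37 in; ȳ = 4877460.50/45796.64 = 106.50 in.

x̄ = 144.37 in, ȳ = 106.50 in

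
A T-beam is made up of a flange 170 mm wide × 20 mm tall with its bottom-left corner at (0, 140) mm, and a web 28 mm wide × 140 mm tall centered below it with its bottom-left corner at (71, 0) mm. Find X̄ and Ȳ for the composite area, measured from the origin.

X̄ = 85.00 mm, Ȳ = 107.16 mm

web: A = 28 × 140 = 3920.00, centroid at (85.00, 70.00).
flange: A = 170 × 20 = 3400.00, centroid at (85.00, 150.00).
ΣA = 7320.00 mm², ΣAX̄ = 622200.00 mm³, ΣAȲ = 784400.00 mm³.
X̄ = 622200.00/7320.00 = 85.00 mm; Ȳ = 784400.00/7320.00 = 107.16 mm.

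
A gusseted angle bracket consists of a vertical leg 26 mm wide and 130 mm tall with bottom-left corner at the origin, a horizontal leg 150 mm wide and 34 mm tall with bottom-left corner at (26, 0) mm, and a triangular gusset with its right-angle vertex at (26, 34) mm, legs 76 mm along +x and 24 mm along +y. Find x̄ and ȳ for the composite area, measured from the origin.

vertical leg: A = 26 × 130 = 3380.00, centroid at (13.00, 65.00).
horizontal leg: A = 150 × 34 = 5100.00, centroid at (101.00, 17.00).
gusset: A = ½·76·24 = 912.00, centroid at (51.33, 42.00).
ΣA = 9392.00 mm²
ΣAx̄ = (3380.00)(13.00) + (5100.00)(101.00) + (912.00)(51.33) = 605856.00 mm³
ΣAȳ = (3380.00)(65.00) + (5100.00)(17.00) + (912.00)(42.00) = 344704.00 mm³
x̄ = 605856.00 / 9392.00 = 64.51 mm
ȳ = 344704.00 / 9392.00 = 36.70 mm

x̄ = 64.51 mm, ȳ = 36.70 mm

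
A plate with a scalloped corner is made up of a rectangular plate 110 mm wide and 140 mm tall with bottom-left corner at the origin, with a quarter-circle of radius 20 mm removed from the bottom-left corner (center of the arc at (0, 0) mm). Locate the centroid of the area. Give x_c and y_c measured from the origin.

plate: A = 110 × 140 = 15400.00, centroid at (55.00, 70.00).
removed quarter-circle: A = −¼π·20² = -314.16, centroid at (8.49, 8.49).
ΣA = 15085.84 mm²
ΣAx_c = (15400.00)(55.00) + (-314.16)(8.49) = 844333.33 mm³
ΣAy_c = (15400.00)(70.00) + (-314.16)(8.49) = 1075333.33 mm³
x_c = 844333.33 / 15085.84 = 55.97 mm
y_c = 1075333.33 / 15085.84 = 71.28 mm

x_c = 55.97 mm, y_c = 71.28 mm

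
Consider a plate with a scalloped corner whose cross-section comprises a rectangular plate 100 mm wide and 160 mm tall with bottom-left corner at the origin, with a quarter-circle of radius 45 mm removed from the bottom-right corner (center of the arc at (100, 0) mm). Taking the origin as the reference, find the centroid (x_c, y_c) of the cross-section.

plate: A = 100 × 160 = 16000.00, centroid at (50.00, 80.00).
removed quarter-circle: A = −¼π·45² = -1590.43, centroid at (80.90, 19.10).
ΣA = 14409.57 mm²
ΣAx_c = (16000.00)(50.00) + (-1590.43)(80.90) = 671331.87 mm³
ΣAy_c = (16000.00)(80.00) + (-1590.43)(19.10) = 1249625.00 mm³
x_c = 671331.87 / 14409.57 = 46.59 mm
y_c = 1249625.00 / 14409.57 = 86.72 mm

x_c = 46.59 mm, y_c = 86.72 mm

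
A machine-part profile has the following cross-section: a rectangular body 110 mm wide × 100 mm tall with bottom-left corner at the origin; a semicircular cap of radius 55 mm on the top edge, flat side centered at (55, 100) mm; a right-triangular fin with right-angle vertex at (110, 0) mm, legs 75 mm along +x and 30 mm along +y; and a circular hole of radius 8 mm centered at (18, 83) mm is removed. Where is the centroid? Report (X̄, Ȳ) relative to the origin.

rectangular body: A = 110 × 100 = 11000.00, centroid at (55.00, 50.00).
semicircular top: A = ½π·55² = 4751.66, centroid at (55.00, 123.34).
triangular fin: A = ½·75·30 = 1125.00, centroid at (135.00, 10.00).
hole: A = −π·8² = -201.06, centroid at (18.00, 83.00).
ΣA = 16675.60 mm², ΣAX̄ = 1014597.12 mm³, ΣAȲ = 1130644.42 mm³.
X̄ = 1014597.12/16675.60 = 60.84 mm; Ȳ = 1130644.42/16675.60 = 67.80 mm.

X̄ = 60.84 mm, Ȳ = 67.80 mm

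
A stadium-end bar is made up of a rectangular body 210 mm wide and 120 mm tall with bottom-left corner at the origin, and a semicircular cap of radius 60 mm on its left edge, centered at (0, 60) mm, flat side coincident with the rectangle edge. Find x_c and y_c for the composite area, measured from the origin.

x_c = 81.09 mm, y_c = 60.00 mm

Part | A | x̄ᵢ | ȳᵢ | A·x̄ᵢ | A·ȳᵢ
rectangular body | 25200.00 | 105.00 | 60.00 | 2646000.00 | 1512000.00
semicircular end | 5654.87 | -25.46 | 60.00 | -144000.00 | 339292.01
Σ | 30854.87 |  |  | 2502000.00 | 1851292.01
x_c = 2502000.00 / 30854.87 = 81.09 mm
y_c = 1851292.01 / 30854.87 = 60.00 mm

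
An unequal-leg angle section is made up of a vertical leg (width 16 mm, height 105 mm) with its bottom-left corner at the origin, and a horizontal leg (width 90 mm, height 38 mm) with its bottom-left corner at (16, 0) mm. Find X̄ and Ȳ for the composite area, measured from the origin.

vertical leg: A = 16 × 105 = 1680.00, centroid at (8.00, 52.50).
horizontal leg: A = 90 × 38 = 3420.00, centroid at (61.00, 19.00).
ΣA = 5100.00 mm²
ΣAX̄ = (1680.00)(8.00) + (3420.00)(61.00) = 222060.00 mm³
ΣAȲ = (1680.00)(52.50) + (3420.00)(19.00) = 153180.00 mm³
X̄ = 222060.00 / 5100.00 = 43.54 mm
Ȳ = 153180.00 / 5100.00 = 30.04 mm

X̄ = 43.54 mm, Ȳ = 30.04 mm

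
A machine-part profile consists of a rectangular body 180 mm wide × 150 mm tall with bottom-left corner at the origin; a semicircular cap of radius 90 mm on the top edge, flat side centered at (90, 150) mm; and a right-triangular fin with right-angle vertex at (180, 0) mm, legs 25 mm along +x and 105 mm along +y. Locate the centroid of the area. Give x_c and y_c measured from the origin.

rectangular body: A = 180 × 150 = 27000.00, centroid at (90.00, 75.00).
semicircular top: A = ½π·90² = 12723.45, centroid at (90.00, 188.20).
triangular fin: A = ½·25·105 = 1312.50, centroid at (188.33, 35.00).
ΣA = 41035.95 mm², ΣAx_c = 3822298.02 mm³, ΣAy_c = 4465455.04 mm³.
x_c = 3822298.02/41035.95 = 93.15 mm; y_c = 4465455.04/41035.95 = 108.82 mm.

x_c = 93.15 mm, y_c = 108.82 mm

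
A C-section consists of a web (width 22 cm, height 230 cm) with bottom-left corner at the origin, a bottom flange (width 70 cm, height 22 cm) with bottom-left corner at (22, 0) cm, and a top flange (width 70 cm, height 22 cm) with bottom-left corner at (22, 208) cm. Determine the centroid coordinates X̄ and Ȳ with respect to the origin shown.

web: A = 22 × 230 = 5060.00, centroid at (11.00, 115.00).
bottom flange: A = 70 × 22 = 1540.00, centroid at (57.00, 11.00).
top flange: A = 70 × 22 = 1540.00, centroid at (57.00, 219.00).
ΣA = 8140.00 cm², ΣAX̄ = 231220.00 cm³, ΣAȲ = 936100.00 cm³.
X̄ = 231220.00/8140.00 = 28.41 cm; Ȳ = 936100.00/8140.00 = 115.00 cm.

X̄ = 28.41 cm, Ȳ = 115.00 cm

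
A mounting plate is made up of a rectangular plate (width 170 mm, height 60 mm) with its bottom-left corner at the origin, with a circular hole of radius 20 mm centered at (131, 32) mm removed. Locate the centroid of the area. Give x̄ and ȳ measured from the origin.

x̄ = 78.54 mm, ȳ = 29.72 mm

plate: A = 170 × 60 = 10200.00, centroid at (85.00, 30.00).
hole: A = −π·20² = -1256.64, centroid at (131.00, 32.00).
ΣA = 8943.36 mm², ΣAx̄ = 702380.54 mm³, ΣAȳ = 265787.61 mm³.
x̄ = 702380.54/8943.36 = 78.54 mm; ȳ = 265787.61/8943.36 = 29.72 mm.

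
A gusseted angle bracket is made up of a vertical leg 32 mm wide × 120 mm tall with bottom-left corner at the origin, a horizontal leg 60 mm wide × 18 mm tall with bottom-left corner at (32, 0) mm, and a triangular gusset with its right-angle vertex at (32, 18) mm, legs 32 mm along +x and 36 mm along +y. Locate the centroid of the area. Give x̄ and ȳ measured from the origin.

x̄ = 27.83 mm, ȳ = 46.83 mm

vertical leg: A = 32 × 120 = 3840.00, centroid at (16.00, 60.00).
horizontal leg: A = 60 × 18 = 1080.00, centroid at (62.00, 9.00).
gusset: A = ½·32·36 = 576.00, centroid at (42.67, 30.00).
ΣA = 5496.00 mm², ΣAx̄ = 152976.00 mm³, ΣAȳ = 257400.00 mm³.
x̄ = 152976.00/5496.00 = 27.83 mm; ȳ = 257400.00/5496.00 = 46.83 mm.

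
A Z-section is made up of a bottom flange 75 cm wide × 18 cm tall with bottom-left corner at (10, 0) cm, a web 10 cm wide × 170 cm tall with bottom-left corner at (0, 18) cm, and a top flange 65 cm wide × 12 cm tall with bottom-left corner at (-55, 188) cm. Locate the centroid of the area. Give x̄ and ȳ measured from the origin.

x̄ = 14.38 cm, ȳ = 88.40 cm

bottom flange: A = 75 × 18 = 1350.00, centroid at (47.50, 9.00).
web: A = 10 × 170 = 1700.00, centroid at (5.00, 103.00).
top flange: A = 65 × 12 = 780.00, centroid at (-22.50, 194.00).
ΣA = 3830.00 cm²
ΣAx̄ = (1350.00)(47.50) + (1700.00)(5.00) + (780.00)(-22.50) = 55075.00 cm³
ΣAȳ = (1350.00)(9.00) + (1700.00)(103.00) + (780.00)(194.00) = 338570.00 cm³
x̄ = 55075.00 / 3830.00 = 14.38 cm
ȳ = 338570.00 / 3830.00 = 88.40 cm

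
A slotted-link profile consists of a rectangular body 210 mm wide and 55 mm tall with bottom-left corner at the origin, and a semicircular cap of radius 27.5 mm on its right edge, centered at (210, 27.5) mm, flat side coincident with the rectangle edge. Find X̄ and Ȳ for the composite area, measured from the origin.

X̄ = 115.88 mm, Ȳ = 27.50 mm

Part | A | x̄ᵢ | ȳᵢ | A·x̄ᵢ | A·ȳᵢ
rectangular body | 11550.00 | 105.00 | 27.50 | 1212750.00 | 317625.00
semicircular end | 1187.91 | 221.67 | 27.50 | 263326.67 | 32667.65
Σ | 12737.91 |  |  | 1476076.67 | 350292.65
X̄ = 1476076.67 / 12737.91 = 115.88 mm
Ȳ = 350292.65 / 12737.91 = 27.50 mm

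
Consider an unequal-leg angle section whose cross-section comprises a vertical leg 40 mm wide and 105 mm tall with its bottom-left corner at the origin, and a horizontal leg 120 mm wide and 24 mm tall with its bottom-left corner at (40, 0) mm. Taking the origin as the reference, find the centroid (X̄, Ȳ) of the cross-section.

vertical leg: A = 40 × 105 = 4200.00, centroid at (20.00, 52.50).
horizontal leg: A = 120 × 24 = 2880.00, centroid at (100.00, 12.00).
ΣA = 7080.00 mm², ΣAX̄ = 372000.00 mm³, ΣAȲ = 255060.00 mm³.
X̄ = 372000.00/7080.00 = 52.54 mm; Ȳ = 255060.00/7080.00 = 36.03 mm.

X̄ = 52.54 mm, Ȳ = 36.03 mm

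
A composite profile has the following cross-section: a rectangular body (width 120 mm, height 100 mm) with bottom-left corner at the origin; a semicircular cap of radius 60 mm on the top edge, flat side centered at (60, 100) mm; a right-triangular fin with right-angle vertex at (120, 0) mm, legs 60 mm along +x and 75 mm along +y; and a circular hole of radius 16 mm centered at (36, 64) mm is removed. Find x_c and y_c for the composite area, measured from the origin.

Part | A | x̄ᵢ | ȳᵢ | A·x̄ᵢ | A·ȳᵢ
rectangular body | 12000.00 | 60.00 | 50.00 | 720000.00 | 600000.00
semicircular top | 5654.87 | 60.00 | 125.46 | 339292.01 | 709486.68
triangular fin | 2250.00 | 140.00 | 25.00 | 315000.00 | 56250.00
hole | -804.25 | 36.00 | 64.00 | -28952.92 | -51471.85
Σ | 19100.62 |  |  | 1345339.09 | 1314264.82
x_c = 1345339.09 / 19100.62 = 70.43 mm
y_c = 1314264.82 / 19100.62 = 68.81 mm

x_c = 70.43 mm, y_c = 68.81 mm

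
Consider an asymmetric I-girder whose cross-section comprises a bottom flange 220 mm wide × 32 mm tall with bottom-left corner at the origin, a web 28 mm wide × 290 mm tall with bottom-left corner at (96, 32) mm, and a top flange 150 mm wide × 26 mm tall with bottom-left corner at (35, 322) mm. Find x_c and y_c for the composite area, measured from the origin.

Part | A | x̄ᵢ | ȳᵢ | A·x̄ᵢ | A·ȳᵢ
bottom flange | 7040.00 | 110.00 | 16.00 | 774400.00 | 112640.00
web | 8120.00 | 110.00 | 177.00 | 893200.00 | 1437240.00
top flange | 3900.00 | 110.00 | 335.00 | 429000.00 | 1306500.00
Σ | 19060.00 |  |  | 2096600.00 | 2856380.00
x_c = 2096600.00 / 19060.00 = 110.00 mm
y_c = 2856380.00 / 19060.00 = 149.86 mm

x_c = 110.00 mm, y_c = 149.86 mm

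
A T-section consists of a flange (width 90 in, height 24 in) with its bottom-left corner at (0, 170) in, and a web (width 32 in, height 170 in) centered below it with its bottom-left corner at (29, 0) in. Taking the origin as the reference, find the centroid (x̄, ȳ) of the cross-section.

web: A = 32 × 170 = 5440.00, centroid at (45.00, 85.00).
flange: A = 90 × 24 = 2160.00, centroid at (45.00, 182.00).
ΣA = 7600.00 in²
ΣAx̄ = (5440.00)(45.00) + (2160.00)(45.00) = 342000.00 in³
ΣAȳ = (5440.00)(85.00) + (2160.00)(182.00) = 855520.00 in³
x̄ = 342000.00 / 7600.00 = 45.00 in
ȳ = 855520.00 / 7600.00 = 112.57 in

x̄ = 45.00 in, ȳ = 112.57 in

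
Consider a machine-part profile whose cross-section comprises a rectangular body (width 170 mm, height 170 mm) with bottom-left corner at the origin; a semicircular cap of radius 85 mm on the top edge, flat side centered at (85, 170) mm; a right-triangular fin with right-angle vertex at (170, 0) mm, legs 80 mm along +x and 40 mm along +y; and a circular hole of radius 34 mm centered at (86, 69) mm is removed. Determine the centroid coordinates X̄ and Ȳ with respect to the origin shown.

X̄ = 89.58 mm, Ȳ = 119.47 mm

Part | A | x̄ᵢ | ȳᵢ | A·x̄ᵢ | A·ȳᵢ
rectangular body | 28900.00 | 85.00 | 85.00 | 2456500.00 | 2456500.00
semicircular top | 11349.00 | 85.00 | 206.08 | 964665.29 | 2338747.26
triangular fin | 1600.00 | 196.67 | 13.33 | 314666.67 | 21333.33
hole | -3631.68 | 86.00 | 69.00 | -312324.58 | -250586.00
Σ | 38217.32 |  |  | 3423507.39 | 4565994.59
X̄ = 3423507.39 / 38217.32 = 89.58 mm
Ȳ = 4565994.59 / 38217.32 = 119.47 mm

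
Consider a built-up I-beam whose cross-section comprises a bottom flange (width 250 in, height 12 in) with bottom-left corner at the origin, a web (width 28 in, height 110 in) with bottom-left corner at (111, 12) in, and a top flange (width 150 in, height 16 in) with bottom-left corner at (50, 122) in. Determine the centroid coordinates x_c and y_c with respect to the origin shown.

x_c = 125.00 in, y_c = 63.25 in

bottom flange: A = 250 × 12 = 3000.00, centroid at (125.00, 6.00).
web: A = 28 × 110 = 3080.00, centroid at (125.00, 67.00).
top flange: A = 150 × 16 = 2400.00, centroid at (125.00, 130.00).
ΣA = 8480.00 in², ΣAx_c = 1060000.00 in³, ΣAy_c = 536360.00 in³.
x_c = 1060000.00/8480.00 = 125.00 in; y_c = 536360.00/8480.00 = 63.25 in.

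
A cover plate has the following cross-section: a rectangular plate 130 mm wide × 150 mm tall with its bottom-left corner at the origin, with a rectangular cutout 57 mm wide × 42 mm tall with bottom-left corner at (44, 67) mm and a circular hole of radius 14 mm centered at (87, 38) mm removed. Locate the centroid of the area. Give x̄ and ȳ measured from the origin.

plate: A = 130 × 150 = 19500.00, centroid at (65.00, 75.00).
hole 1: A = −(57 × 42) = -2394.00, centroid at (72.50, 88.00).
hole 2: A = −π·14² = -615.75, centroid at (87.00, 38.00).
ΣA = 16490.25 mm²
ΣAx̄ = (19500.00)(65.00) + (-2394.00)(72.50) + (-615.75)(87.00) = 1040364.56 mm³
ΣAȳ = (19500.00)(75.00) + (-2394.00)(88.00) + (-615.75)(38.00) = 1228429.42 mm³
x̄ = 1040364.56 / 16490.25 = 63.09 mm
ȳ = 1228429.42 / 16490.25 = 74.49 mm

x̄ = 63.09 mm, ȳ = 74.49 mm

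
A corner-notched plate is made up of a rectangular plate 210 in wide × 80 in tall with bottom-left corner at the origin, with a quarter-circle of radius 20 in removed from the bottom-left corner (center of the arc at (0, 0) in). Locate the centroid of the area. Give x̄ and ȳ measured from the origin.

plate: A = 210 × 80 = 16800.00, centroid at (105.00, 40.00).
removed quarter-circle: A = −¼π·20² = -314.16, centroid at (8.49, 8.49).
ΣA = 16485.84 in²
ΣAx̄ = (16800.00)(105.00) + (-314.16)(8.49) = 1761333.33 in³
ΣAȳ = (16800.00)(40.00) + (-314.16)(8.49) = 669333.33 in³
x̄ = 1761333.33 / 16485.84 = 106.84 in
ȳ = 669333.33 / 16485.84 = 40.60 in

x̄ = 106.84 in, ȳ = 40.60 in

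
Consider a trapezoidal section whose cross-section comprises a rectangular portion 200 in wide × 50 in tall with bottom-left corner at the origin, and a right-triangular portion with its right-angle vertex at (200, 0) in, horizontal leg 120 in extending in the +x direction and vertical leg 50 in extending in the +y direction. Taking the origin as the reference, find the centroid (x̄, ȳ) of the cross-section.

rectangular portion: A = 200 × 50 = 10000.00, centroid at (100.00, 25.00).
triangular portion: A = ½·120·50 = 3000.00, centroid at (240.00, 16.67).
ΣA = 13000.00 in², ΣAx̄ = 1720000.00 in³, ΣAȳ = 300000.00 in³.
x̄ = 1720000.00/13000.00 = 132.31 in; ȳ = 300000.00/13000.00 = 23.08 in.

x̄ = 132.31 in, ȳ = 23.08 in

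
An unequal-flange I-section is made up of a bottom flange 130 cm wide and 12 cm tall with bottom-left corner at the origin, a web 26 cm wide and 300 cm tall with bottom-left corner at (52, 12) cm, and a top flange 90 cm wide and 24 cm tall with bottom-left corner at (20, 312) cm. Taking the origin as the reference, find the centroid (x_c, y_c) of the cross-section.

bottom flange: A = 130 × 12 = 1560.00, centroid at (65.00, 6.00).
web: A = 26 × 300 = 7800.00, centroid at (65.00, 162.00).
top flange: A = 90 × 24 = 2160.00, centroid at (65.00, 324.00).
ΣA = 11520.00 cm²
ΣAx_c = (1560.00)(65.00) + (7800.00)(65.00) + (2160.00)(65.00) = 748800.00 cm³
ΣAy_c = (1560.00)(6.00) + (7800.00)(162.00) + (2160.00)(324.00) = 1972800.00 cm³
x_c = 748800.00 / 11520.00 = 65.00 cm
y_c = 1972800.00 / 11520.00 = 171.25 cm

x_c = 65.00 cm, y_c = 171.25 cm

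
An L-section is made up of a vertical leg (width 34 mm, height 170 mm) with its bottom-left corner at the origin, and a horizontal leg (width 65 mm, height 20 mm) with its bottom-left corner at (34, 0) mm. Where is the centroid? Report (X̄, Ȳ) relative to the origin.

vertical leg: A = 34 × 170 = 5780.00, centroid at (17.00, 85.00).
horizontal leg: A = 65 × 20 = 1300.00, centroid at (66.50, 10.00).
ΣA = 7080.00 mm²
ΣAX̄ = (5780.00)(17.00) + (1300.00)(66.50) = 184710.00 mm³
ΣAȲ = (5780.00)(85.00) + (1300.00)(10.00) = 504300.00 mm³
X̄ = 184710.00 / 7080.00 = 26.09 mm
Ȳ = 504300.00 / 7080.00 = 71.23 mm

X̄ = 26.09 mm, Ȳ = 71.23 mm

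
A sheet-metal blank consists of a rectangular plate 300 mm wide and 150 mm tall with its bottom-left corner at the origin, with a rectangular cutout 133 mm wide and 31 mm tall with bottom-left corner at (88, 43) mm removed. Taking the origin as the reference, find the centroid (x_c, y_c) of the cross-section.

x_c = 149.55 mm, y_c = 76.66 mm

plate: A = 300 × 150 = 45000.00, centroid at (150.00, 75.00).
hole: A = −(133 × 31) = -4123.00, centroid at (154.50, 58.50).
ΣA = 40877.00 mm²
ΣAx_c = (45000.00)(150.00) + (-4123.00)(154.50) = 6112996.50 mm³
ΣAy_c = (45000.00)(75.00) + (-4123.00)(58.50) = 3133804.50 mm³
x_c = 6112996.50 / 40877.00 = 149.55 mm
y_c = 3133804.50 / 40877.00 = 76.66 mm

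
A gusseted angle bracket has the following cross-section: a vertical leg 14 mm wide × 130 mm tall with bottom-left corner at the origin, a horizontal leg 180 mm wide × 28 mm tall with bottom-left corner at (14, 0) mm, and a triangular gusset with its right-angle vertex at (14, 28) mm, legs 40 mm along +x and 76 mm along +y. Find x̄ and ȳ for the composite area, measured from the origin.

x̄ = 69.03 mm, ȳ = 32.21 mm

vertical leg: A = 14 × 130 = 1820.00, centroid at (7.00, 65.00).
horizontal leg: A = 180 × 28 = 5040.00, centroid at (104.00, 14.00).
gusset: A = ½·40·76 = 1520.00, centroid at (27.33, 53.33).
ΣA = 8380.00 mm²
ΣAx̄ = (1820.00)(7.00) + (5040.00)(104.00) + (1520.00)(27.33) = 578446.67 mm³
ΣAȳ = (1820.00)(65.00) + (5040.00)(14.00) + (1520.00)(53.33) = 269926.67 mm³
x̄ = 578446.67 / 8380.00 = 69.03 mm
ȳ = 269926.67 / 8380.00 = 32.21 mm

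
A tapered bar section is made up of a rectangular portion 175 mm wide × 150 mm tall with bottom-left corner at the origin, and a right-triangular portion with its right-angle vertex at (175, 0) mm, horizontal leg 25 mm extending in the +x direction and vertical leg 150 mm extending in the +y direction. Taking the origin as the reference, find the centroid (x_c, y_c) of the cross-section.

rectangular portion: A = 175 × 150 = 26250.00, centroid at (87.50, 75.00).
triangular portion: A = ½·25·150 = 1875.00, centroid at (183.33, 50.00).
ΣA = 28125.00 mm²
ΣAx_c = (26250.00)(87.50) + (1875.00)(183.33) = 2640625.00 mm³
ΣAy_c = (26250.00)(75.00) + (1875.00)(50.00) = 2062500.00 mm³
x_c = 2640625.00 / 28125.00 = 93.89 mm
y_c = 2062500.00 / 28125.00 = 73.33 mm

x_c = 93.89 mm, y_c = 73.33 mm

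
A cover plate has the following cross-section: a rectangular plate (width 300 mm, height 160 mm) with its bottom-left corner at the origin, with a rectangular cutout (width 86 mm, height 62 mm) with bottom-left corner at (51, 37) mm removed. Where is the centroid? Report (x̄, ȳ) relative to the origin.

plate: A = 300 × 160 = 48000.00, centroid at (150.00, 80.00).
hole: A = −(86 × 62) = -5332.00, centroid at (94.00, 68.00).
ΣA = 42668.00 mm²
ΣAx̄ = (48000.00)(150.00) + (-5332.00)(94.00) = 6698792.00 mm³
ΣAȳ = (48000.00)(80.00) + (-5332.00)(68.00) = 3477424.00 mm³
x̄ = 6698792.00 / 42668.00 = 157.00 mm
ȳ = 3477424.00 / 42668.00 = 81.50 mm

x̄ = 157.00 mm, ȳ = 81.50 mm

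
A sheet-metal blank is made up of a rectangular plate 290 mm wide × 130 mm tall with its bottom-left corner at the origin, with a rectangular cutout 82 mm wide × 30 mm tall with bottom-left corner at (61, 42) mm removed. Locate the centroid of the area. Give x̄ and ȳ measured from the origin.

Part | A | x̄ᵢ | ȳᵢ | A·x̄ᵢ | A·ȳᵢ
plate | 37700.00 | 145.00 | 65.00 | 5466500.00 | 2450500.00
hole | -2460.00 | 102.00 | 57.00 | -250920.00 | -140220.00
Σ | 35240.00 |  |  | 5215580.00 | 2310280.00
x̄ = 5215580.00 / 35240.00 = 148.00 mm
ȳ = 2310280.00 / 35240.00 = 65.56 mm

x̄ = 148.00 mm, ȳ = 65.56 mm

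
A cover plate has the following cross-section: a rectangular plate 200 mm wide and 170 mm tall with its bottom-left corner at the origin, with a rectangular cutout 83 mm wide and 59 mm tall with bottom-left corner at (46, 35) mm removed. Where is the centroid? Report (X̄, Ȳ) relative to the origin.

Part | A | x̄ᵢ | ȳᵢ | A·x̄ᵢ | A·ȳᵢ
plate | 34000.00 | 100.00 | 85.00 | 3400000.00 | 2890000.00
hole | -4897.00 | 87.50 | 64.50 | -428487.50 | -315856.50
Σ | 29103.00 |  |  | 2971512.50 | 2574143.50
X̄ = 2971512.50 / 29103.00 = 102.10 mm
Ȳ = 2574143.50 / 29103.00 = 88.45 mm

X̄ = 102.10 mm, Ȳ = 88.45 mm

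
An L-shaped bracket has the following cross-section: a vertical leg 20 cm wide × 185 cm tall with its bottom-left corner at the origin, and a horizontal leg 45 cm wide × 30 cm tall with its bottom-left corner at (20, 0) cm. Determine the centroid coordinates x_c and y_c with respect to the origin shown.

x_c = 18.69 cm, y_c = 71.78 cm

vertical leg: A = 20 × 185 = 3700.00, centroid at (10.00, 92.50).
horizontal leg: A = 45 × 30 = 1350.00, centroid at (42.50, 15.00).
ΣA = 5050.00 cm², ΣAx_c = 94375.00 cm³, ΣAy_c = 362500.00 cm³.
x_c = 94375.00/5050.00 = 18.69 cm; y_c = 362500.00/5050.00 = 71.78 cm.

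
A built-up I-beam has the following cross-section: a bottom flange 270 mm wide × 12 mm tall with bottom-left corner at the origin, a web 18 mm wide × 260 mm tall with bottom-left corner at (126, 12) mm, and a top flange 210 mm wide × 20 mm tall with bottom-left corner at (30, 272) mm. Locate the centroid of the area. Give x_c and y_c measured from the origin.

Part | A | x̄ᵢ | ȳᵢ | A·x̄ᵢ | A·ȳᵢ
bottom flange | 3240.00 | 135.00 | 6.00 | 437400.00 | 19440.00
web | 4680.00 | 135.00 | 142.00 | 631800.00 | 664560.00
top flange | 4200.00 | 135.00 | 282.00 | 567000.00 | 1184400.00
Σ | 12120.00 |  |  | 1636200.00 | 1868400.00
x_c = 1636200.00 / 12120.00 = 135.00 mm
y_c = 1868400.00 / 12120.00 = 154.16 mm

x_c = 135.00 mm, y_c = 154.16 mm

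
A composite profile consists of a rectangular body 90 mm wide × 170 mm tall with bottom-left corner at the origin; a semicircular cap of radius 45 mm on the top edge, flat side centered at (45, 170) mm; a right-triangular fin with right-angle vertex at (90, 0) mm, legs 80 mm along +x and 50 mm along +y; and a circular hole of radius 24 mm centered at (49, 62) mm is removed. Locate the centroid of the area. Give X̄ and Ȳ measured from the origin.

X̄ = 52.29 mm, Ȳ = 97.64 mm

Part | A | x̄ᵢ | ȳᵢ | A·x̄ᵢ | A·ȳᵢ
rectangular body | 15300.00 | 45.00 | 85.00 | 688500.00 | 1300500.00
semicircular top | 3180.86 | 45.00 | 189.10 | 143138.82 | 601496.64
triangular fin | 2000.00 | 116.67 | 16.67 | 233333.33 | 33333.33
hole | -1809.56 | 49.00 | 62.00 | -88668.31 | -112192.56
Σ | 18671.31 |  |  | 976303.84 | 1823137.41
X̄ = 976303.84 / 18671.31 = 52.29 mm
Ȳ = 1823137.41 / 18671.31 = 97.64 mm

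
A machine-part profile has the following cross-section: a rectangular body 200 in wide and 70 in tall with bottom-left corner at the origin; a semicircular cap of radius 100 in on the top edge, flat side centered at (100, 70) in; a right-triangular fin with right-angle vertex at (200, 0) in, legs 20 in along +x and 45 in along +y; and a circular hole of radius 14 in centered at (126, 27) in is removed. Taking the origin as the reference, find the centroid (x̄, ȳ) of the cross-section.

x̄ = 101.08 in, ȳ = 76.04 in

Part | A | x̄ᵢ | ȳᵢ | A·x̄ᵢ | A·ȳᵢ
rectangular body | 14000.00 | 100.00 | 35.00 | 1400000.00 | 490000.00
semicircular top | 15707.96 | 100.00 | 112.44 | 1570796.33 | 1766224.10
triangular fin | 450.00 | 206.67 | 15.00 | 93000.00 | 6750.00
hole | -615.75 | 126.00 | 27.00 | -77584.77 | -16625.31
Σ | 29542.21 |  |  | 2986211.55 | 2246348.79
x̄ = 2986211.55 / 29542.21 = 101.08 in
ȳ = 2246348.79 / 29542.21 = 76.04 in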